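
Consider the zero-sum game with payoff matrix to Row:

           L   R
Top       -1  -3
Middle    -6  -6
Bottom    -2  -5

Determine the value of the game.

-3

Row minima: Top → -3, Middle → -6, Bottom → -5; maximin = -3.
Column maxima: L → -1, R → -3; minimax = -3.
Since maximin = minimax = -3, there is a saddle point and the value is -3.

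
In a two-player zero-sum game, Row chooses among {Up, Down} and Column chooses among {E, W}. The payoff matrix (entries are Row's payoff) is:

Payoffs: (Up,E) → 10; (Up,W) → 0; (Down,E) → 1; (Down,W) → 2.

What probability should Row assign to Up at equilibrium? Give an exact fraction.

Row minima: Up → 0, Down → 1; maximin = 1.
Column maxima: E → 10, W → 2; minimax = 2.
1 ≠ 2, so there is no saddle point; optimal play is mixed.
Let Row play Up with probability p. Expected payoff against E: 10p + 1(1−p) = 9p + 1; against W: 0p + 2(1−p) = −2p + 2.
Setting these equal: 9p + 1 = −2p + 2 ⇒ 11p = 1 ⇒ p = 1/11, and the value is (9)·(1/11) + 1 = 20/11.
For Column: with q = P(E), equating Up's and Down's payoffs gives 10q = −q + 2 ⇒ q = 2/11.

1/11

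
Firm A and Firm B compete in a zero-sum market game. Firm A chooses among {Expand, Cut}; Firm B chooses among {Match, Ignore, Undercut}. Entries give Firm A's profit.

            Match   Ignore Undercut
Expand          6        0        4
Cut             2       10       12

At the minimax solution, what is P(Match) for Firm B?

Row minima: Expand → 0, Cut → 2; maximin = 2.
Column maxima: Match → 6, Ignore → 10, Undercut → 12; minimax = 6.
2 ≠ 6, so there is no saddle point; optimal play is mixed.
Undercut is strictly dominated by Ignore (it gives Firm A strictly more in every row), so Firm B never plays it.
On the remaining 2×2 (Expand, Cut vs Match, Ignore):
Let Firm A play Expand with probability p. Expected payoff against Match: 6p + 2(1−p) = 4p + 2; against Ignore: 0p + 10(1−p) = −10p + 10.
Setting these equal: 4p + 2 = −10p + 10 ⇒ 14p = 8 ⇒ p = 4/7, and the value is (4)·(4/7) + 2 = 30/7.
For Firm B: with q = P(Match), equating Expand's and Cut's payoffs gives 6q = −8q + 10 ⇒ q = 5/7.

5/7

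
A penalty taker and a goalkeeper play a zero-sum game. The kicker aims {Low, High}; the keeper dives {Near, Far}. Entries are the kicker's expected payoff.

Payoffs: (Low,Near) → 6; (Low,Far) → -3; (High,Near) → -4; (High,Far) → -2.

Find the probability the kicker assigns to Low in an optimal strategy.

Row minima: Low → -3, High → -4; maximin = -3.
Column maxima: Near → 6, Far → -2; minimax = -2.
-3 ≠ -2, so there is no saddle point; optimal play is mixed.
Let the kicker play Low with probability p. Expected payoff against Near: 6p + (-4)(1−p) = 10p − 4; against Far: (-3)p + (-2)(1−p) = −p − 2.
Setting these equal: 10p − 4 = −p − 2 ⇒ 11p = 2 ⇒ p = 2/11, and the value is (10)·(2/11) − 4 = -24/11.
For the keeper: with q = P(Near), equating Low's and High's payoffs gives 9q − 3 = −2q − 2 ⇒ q = 1/11.

2/11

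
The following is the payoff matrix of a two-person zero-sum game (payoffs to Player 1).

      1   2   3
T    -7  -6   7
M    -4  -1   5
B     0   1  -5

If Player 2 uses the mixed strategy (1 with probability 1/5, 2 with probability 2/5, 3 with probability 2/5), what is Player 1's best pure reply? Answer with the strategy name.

Expected payoff of T: (1/5)·(-7) + (2/5)·(-6) + (2/5)·7 = -1.
Expected payoff of M: (1/5)·(-4) + (2/5)·(-1) + (2/5)·5 = 4/5.
Expected payoff of B: (1/5)·0 + (2/5)·1 + (2/5)·(-5) = -8/5.
The largest is 4/5, so Player 1's best response is M.

M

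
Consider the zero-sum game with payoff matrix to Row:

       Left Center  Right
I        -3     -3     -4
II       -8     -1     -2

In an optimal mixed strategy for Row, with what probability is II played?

1/7

Row minima: I → -4, II → -8; maximin = -4.
Column maxima: Left → -3, Center → -1, Right → -2; minimax = -3.
-4 ≠ -3, so there is no saddle point; optimal play is mixed.
Center is strictly dominated by Right (it gives Row strictly more in every row), so Column never plays it.
On the remaining 2×2 (I, II vs Left, Right):
Let Row play I with probability p. Expected payoff against Left: (-3)p + (-8)(1−p) = 5p − 8; against Right: (-4)p + (-2)(1−p) = −2p − 2.
Setting these equal: 5p − 8 = −2p − 2 ⇒ 7p = 6 ⇒ p = 6/7, and the value is (5)·(6/7) − 8 = -26/7.
For Column: with q = P(Left), equating I's and II's payoffs gives q − 4 = −6q − 2 ⇒ q = 2/7.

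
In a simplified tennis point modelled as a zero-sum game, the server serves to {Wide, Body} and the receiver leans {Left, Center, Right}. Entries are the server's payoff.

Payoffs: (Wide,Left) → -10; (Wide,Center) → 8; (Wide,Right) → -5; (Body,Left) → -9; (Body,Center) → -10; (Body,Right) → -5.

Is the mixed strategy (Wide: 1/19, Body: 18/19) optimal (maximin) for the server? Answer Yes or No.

Against Left this mix gives (1/19)·(-10) + (18/19)·(-9) = -172/19.
Against Center this mix gives (1/19)·8 + (18/19)·(-10) = -172/19.
Against Right this mix gives (1/19)·(-5) + (18/19)·(-5) = -5.
All of the receiver's active replies (Left, Center) yield -172/19, and no column does worse for the server. The mix makes the receiver indifferent and guarantees -172/19, so it is optimal.

Yes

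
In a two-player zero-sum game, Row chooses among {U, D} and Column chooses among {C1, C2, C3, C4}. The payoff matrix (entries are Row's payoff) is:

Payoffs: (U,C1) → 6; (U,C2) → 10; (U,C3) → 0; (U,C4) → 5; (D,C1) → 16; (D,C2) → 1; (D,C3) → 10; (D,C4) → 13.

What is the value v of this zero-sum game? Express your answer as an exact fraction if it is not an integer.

100/19

Row minima: U → 0, D → 1; maximin = 1.
Column maxima: C1 → 16, C2 → 10, C3 → 10, C4 → 13; minimax = 10.
1 ≠ 10, so there is no saddle point; optimal play is mixed.
C1 is strictly dominated by C3 (it gives Row strictly more in every row), so Column never plays it.
C4 is strictly dominated by C3 (it gives Row strictly more in every row), so Column never plays it.
On the remaining 2×2 (U, D vs C2, C3):
Let Row play U with probability p. Expected payoff against C2: 10p + 1(1−p) = 9p + 1; against C3: 0p + 10(1−p) = −10p + 10.
Setting these equal: 9p + 1 = −10p + 10 ⇒ 19p = 9 ⇒ p = 9/19, and the value is (9)·(9/19) + 1 = 100/19.
For Column: with q = P(C2), equating U's and D's payoffs gives 10q = −9q + 10 ⇒ q = 10/19.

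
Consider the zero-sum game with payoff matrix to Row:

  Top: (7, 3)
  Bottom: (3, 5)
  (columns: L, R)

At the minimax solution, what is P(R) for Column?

2/3

Row minima: Top → 3, Bottom → 3; maximin = 3.
Column maxima: L → 7, R → 5; minimax = 5.
3 ≠ 5, so there is no saddle point; optimal play is mixed.
Let Row play Top with probability p. Expected payoff against L: 7p + 3(1−p) = 4p + 3; against R: 3p + 5(1−p) = −2p + 5.
Setting these equal: 4p + 3 = −2p + 5 ⇒ 6p = 2 ⇒ p = 1/3, and the value is (4)·(1/3) + 3 = 13/3.
For Column: with q = P(L), equating Top's and Bottom's payoffs gives 4q + 3 = −2q + 5 ⇒ q = 1/3.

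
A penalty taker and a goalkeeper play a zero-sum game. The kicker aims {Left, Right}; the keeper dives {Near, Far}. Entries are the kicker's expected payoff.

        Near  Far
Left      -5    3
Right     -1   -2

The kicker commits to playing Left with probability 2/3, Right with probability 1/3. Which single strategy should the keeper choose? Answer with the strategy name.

Near

If the keeper plays Near, the kicker's expected payoff is (2/3)·(-5) + (1/3)·(-1) = -11/3.
If the keeper plays Far, the kicker's expected payoff is (2/3)·3 + (1/3)·(-2) = 4/3.
The keeper minimizes the kicker's payoff; the smallest is -11/3, so the best response is Near.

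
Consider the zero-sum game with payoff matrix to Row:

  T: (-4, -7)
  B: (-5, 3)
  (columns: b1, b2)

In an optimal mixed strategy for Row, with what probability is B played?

3/11

Row minima: T → -7, B → -5; maximin = -5.
Column maxima: b1 → -4, b2 → 3; minimax = -4.
-5 ≠ -4, so there is no saddle point; optimal play is mixed.
Let Row play T with probability p. Expected payoff against b1: (-4)p + (-5)(1−p) = p − 5; against b2: (-7)p + 3(1−p) = −10p + 3.
Setting these equal: p − 5 = −10p + 3 ⇒ 11p = 8 ⇒ p = 8/11, and the value is (1)·(8/11) − 5 = -47/11.
For Column: with q = P(b1), equating T's and B's payoffs gives 3q − 7 = −8q + 3 ⇒ q = 10/11.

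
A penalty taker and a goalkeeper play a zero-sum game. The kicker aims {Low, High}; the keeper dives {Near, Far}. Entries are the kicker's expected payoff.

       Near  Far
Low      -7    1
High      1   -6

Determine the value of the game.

-41/15

Row minima: Low → -7, High → -6; maximin = -6.
Column maxima: Near → 1, Far → 1; minimax = 1.
-6 ≠ 1, so there is no saddle point; optimal play is mixed.
Let the kicker play Low with probability p. Expected payoff against Near: (-7)p + 1(1−p) = −8p + 1; against Far: 1p + (-6)(1−p) = 7p − 6.
Setting these equal: −8p + 1 = 7p − 6 ⇒ −15p = -7 ⇒ p = 7/15, and the value is (-8)·(7/15) + 1 = -41/15.
For the keeper: with q = P(Near), equating Low's and High's payoffs gives −8q + 1 = 7q − 6 ⇒ q = 7/15.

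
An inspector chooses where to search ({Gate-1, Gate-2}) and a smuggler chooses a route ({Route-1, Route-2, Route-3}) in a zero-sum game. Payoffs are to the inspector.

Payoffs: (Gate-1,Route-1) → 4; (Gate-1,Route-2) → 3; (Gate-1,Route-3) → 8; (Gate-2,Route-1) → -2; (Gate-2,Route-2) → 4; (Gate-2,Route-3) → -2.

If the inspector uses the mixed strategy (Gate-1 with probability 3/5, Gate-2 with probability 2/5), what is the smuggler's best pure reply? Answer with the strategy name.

If the smuggler plays Route-1, the inspector's expected payoff is (3/5)·4 + (2/5)·(-2) = 8/5.
If the smuggler plays Route-2, the inspector's expected payoff is (3/5)·3 + (2/5)·4 = 17/5.
If the smuggler plays Route-3, the inspector's expected payoff is (3/5)·8 + (2/5)·(-2) = 4.
The smuggler minimizes the inspector's payoff; the smallest is 8/5, so the best response is Route-1.

Route-1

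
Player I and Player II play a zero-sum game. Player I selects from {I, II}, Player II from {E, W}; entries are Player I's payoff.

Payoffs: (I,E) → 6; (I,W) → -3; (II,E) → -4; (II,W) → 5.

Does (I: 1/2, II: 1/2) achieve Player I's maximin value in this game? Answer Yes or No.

Yes

Against E this mix gives (1/2)·6 + (1/2)·(-4) = 1.
Against W this mix gives (1/2)·(-3) + (1/2)·5 = 1.
All of Player II's active replies (E, W) yield 1, and no column does worse for Player I. The mix makes Player II indifferent and guarantees 1, so it is optimal.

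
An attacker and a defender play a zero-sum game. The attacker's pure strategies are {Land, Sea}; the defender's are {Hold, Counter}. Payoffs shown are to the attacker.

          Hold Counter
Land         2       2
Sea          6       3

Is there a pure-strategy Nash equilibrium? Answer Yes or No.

Yes

Row minima: Land → 2, Sea → 3; maximin = 3.
Column maxima: Hold → 6, Counter → 3; minimax = 3.
maximin = minimax = 3, so a saddle point exists.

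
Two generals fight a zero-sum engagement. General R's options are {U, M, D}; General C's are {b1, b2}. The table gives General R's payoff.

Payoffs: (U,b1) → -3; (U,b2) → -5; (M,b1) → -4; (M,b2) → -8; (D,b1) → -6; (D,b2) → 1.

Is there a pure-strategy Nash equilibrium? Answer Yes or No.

No

Row minima: U → -5, M → -8, D → -6; maximin = -5.
Column maxima: b1 → -3, b2 → 1; minimax = -3.
-5 ≠ -3, so no pure-strategy equilibrium exists.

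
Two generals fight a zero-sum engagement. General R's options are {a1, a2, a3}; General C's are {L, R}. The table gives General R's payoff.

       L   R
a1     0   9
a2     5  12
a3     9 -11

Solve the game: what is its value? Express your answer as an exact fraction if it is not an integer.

Row minima: a1 → 0, a2 → 5, a3 → -11; maximin = 5.
Column maxima: L → 9, R → 12; minimax = 9.
5 ≠ 9, so there is no saddle point; optimal play is mixed.
a1 is strictly dominated by a2, so General R never plays it.
On the remaining 2×2 (a2, a3 vs L, R):
Let General R play a2 with probability p. Expected payoff against L: 5p + 9(1−p) = −4p + 9; against R: 12p + (-11)(1−p) = 23p − 11.
Setting these equal: −4p + 9 = 23p − 11 ⇒ −27p = -20 ⇒ p = 20/27, and the value is (-4)·(20/27) + 9 = 163/27.
For General C: with q = P(L), equating a2's and a3's payoffs gives −7q + 12 = 20q − 11 ⇒ q = 23/27.

163/27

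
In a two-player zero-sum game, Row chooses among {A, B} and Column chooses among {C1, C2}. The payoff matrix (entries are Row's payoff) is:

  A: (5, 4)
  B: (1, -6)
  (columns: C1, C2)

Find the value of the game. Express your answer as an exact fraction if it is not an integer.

Row minima: A → 4, B → -6; maximin = 4.
Column maxima: C1 → 5, C2 → 4; minimax = 4.
Since maximin = minimax = 4, there is a saddle point and the value is 4.

4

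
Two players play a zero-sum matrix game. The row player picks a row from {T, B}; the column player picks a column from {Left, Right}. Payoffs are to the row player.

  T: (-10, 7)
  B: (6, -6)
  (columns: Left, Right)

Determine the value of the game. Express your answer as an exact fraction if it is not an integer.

Row minima: T → -10, B → -6; maximin = -6.
Column maxima: Left → 6, Right → 7; minimax = 6.
-6 ≠ 6, so there is no saddle point; optimal play is mixed.
Let the row player play T with probability p. Expected payoff against Left: (-10)p + 6(1−p) = −16p + 6; against Right: 7p + (-6)(1−p) = 13p − 6.
Setting these equal: −16p + 6 = 13p − 6 ⇒ −29p = -12 ⇒ p = 12/29, and the value is (-16)·(12/29) + 6 = -18/29.
For the column player: with q = P(Left), equating T's and B's payoffs gives −17q + 7 = 12q − 6 ⇒ q = 13/29.

-18/29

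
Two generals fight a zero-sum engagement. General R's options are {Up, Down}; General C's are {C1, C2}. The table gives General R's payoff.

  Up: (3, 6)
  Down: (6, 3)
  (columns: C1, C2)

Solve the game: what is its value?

Row minima: Up → 3, Down → 3; maximin = 3.
Column maxima: C1 → 6, C2 → 6; minimax = 6.
3 ≠ 6, so there is no saddle point; optimal play is mixed.
Let General R play Up with probability p. Expected payoff against C1: 3p + 6(1−p) = −3p + 6; against C2: 6p + 3(1−p) = 3p + 3.
Setting these equal: −3p + 6 = 3p + 3 ⇒ −6p = -3 ⇒ p = 1/2, and the value is (-3)·(1/2) + 6 = 9/2.
For General C: with q = P(C1), equating Up's and Down's payoffs gives −3q + 6 = 3q + 3 ⇒ q = 1/2.

9/2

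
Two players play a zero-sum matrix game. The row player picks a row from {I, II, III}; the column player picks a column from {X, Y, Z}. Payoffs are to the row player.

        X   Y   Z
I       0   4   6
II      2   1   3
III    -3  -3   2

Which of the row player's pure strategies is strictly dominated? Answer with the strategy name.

III

I gives a strictly higher payoff than III against every column: 0 > -3, 4 > -3, 6 > 2.
So III is strictly dominated and the row player never plays it.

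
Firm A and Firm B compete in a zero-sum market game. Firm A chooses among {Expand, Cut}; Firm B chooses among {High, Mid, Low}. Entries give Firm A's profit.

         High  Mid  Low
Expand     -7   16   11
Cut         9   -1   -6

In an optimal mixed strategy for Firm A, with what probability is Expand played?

5/11

Row minima: Expand → -7, Cut → -6; maximin = -6.
Column maxima: High → 9, Mid → 16, Low → 11; minimax = 9.
-6 ≠ 9, so there is no saddle point; optimal play is mixed.
Mid is strictly dominated by Low (it gives Firm A strictly more in every row), so Firm B never plays it.
On the remaining 2×2 (Expand, Cut vs High, Low):
Let Firm A play Expand with probability p. Expected payoff against High: (-7)p + 9(1−p) = −16p + 9; against Low: 11p + (-6)(1−p) = 17p − 6.
Setting these equal: −16p + 9 = 17p − 6 ⇒ −33p = -15 ⇒ p = 5/11, and the value is (-16)·(5/11) + 9 = 19/11.
For Firm B: with q = P(High), equating Expand's and Cut's payoffs gives −18q + 11 = 15q − 6 ⇒ q = 17/33.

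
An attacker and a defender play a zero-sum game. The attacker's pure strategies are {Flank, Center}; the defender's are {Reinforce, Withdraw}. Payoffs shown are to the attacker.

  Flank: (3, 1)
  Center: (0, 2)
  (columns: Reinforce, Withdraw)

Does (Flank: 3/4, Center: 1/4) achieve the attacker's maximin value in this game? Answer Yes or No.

Against Reinforce this mix gives (3/4)·3 + (1/4)·0 = 9/4.
Against Withdraw this mix gives (3/4)·1 + (1/4)·2 = 5/4.
The defender will play Withdraw, holding the attacker to 5/4. Shifting weight toward the row that does better against Withdraw would raise this floor (the equalizing mix achieves 3/2 against both Withdraw and Reinforce), so the proposed strategy is not optimal.

No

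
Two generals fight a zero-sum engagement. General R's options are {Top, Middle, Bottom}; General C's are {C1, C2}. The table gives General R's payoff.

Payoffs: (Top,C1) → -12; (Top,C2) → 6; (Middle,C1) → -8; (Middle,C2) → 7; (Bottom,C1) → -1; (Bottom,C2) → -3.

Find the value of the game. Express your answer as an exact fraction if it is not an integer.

-31/17

Row minima: Top → -12, Middle → -8, Bottom → -3; maximin = -3.
Column maxima: C1 → -1, C2 → 7; minimax = -1.
-3 ≠ -1, so there is no saddle point; optimal play is mixed.
Top is strictly dominated by Middle, so General R never plays it.
On the remaining 2×2 (Middle, Bottom vs C1, C2):
Let General R play Middle with probability p. Expected payoff against C1: (-8)p + (-1)(1−p) = −7p − 1; against C2: 7p + (-3)(1−p) = 10p − 3.
Setting these equal: −7p − 1 = 10p − 3 ⇒ −17p = -2 ⇒ p = 2/17, and the value is (-7)·(2/17) − 1 = -31/17.
For General C: with q = P(C1), equating Middle's and Bottom's payoffs gives −15q + 7 = 2q − 3 ⇒ q = 10/17.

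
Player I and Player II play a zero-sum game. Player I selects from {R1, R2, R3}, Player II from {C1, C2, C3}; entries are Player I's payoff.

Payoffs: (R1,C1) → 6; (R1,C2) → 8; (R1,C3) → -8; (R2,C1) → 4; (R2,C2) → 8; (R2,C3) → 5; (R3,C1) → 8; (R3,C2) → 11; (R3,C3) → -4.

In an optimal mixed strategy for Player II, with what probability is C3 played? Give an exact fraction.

Row minima: R1 → -8, R2 → 4, R3 → -4; maximin = 4.
Column maxima: C1 → 8, C2 → 11, C3 → 5; minimax = 5.
4 ≠ 5, so there is no saddle point; optimal play is mixed.
R1 is strictly dominated by R3, so Player I never plays it.
C2 is strictly dominated by C1 (it gives Player I strictly more in every row), so Player II never plays it.
On the remaining 2×2 (R2, R3 vs C1, C3):
Let Player I play R2 with probability p. Expected payoff against C1: 4p + 8(1−p) = −4p + 8; against C3: 5p + (-4)(1−p) = 9p − 4.
Setting these equal: −4p + 8 = 9p − 4 ⇒ −13p = -12 ⇒ p = 12/13, and the value is (-4)·(12/13) + 8 = 56/13.
For Player II: with q = P(C1), equating R2's and R3's payoffs gives −q + 5 = 12q − 4 ⇒ q = 9/13.

4/13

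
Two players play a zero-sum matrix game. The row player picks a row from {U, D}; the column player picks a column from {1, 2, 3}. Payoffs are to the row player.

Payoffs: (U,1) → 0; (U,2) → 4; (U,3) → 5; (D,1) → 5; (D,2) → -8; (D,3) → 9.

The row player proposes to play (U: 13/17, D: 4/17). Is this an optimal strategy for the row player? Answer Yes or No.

Yes

Against 1 this mix gives (13/17)·0 + (4/17)·5 = 20/17.
Against 2 this mix gives (13/17)·4 + (4/17)·(-8) = 20/17.
Against 3 this mix gives (13/17)·5 + (4/17)·9 = 101/17.
All of the column player's active replies (1, 2) yield 20/17, and no column does worse for the row player. The mix makes the column player indifferent and guarantees 20/17, so it is optimal.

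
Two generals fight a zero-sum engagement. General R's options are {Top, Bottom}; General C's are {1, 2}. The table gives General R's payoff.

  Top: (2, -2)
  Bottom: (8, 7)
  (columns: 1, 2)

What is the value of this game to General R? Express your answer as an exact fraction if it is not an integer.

7

Row minima: Top → -2, Bottom → 7; maximin = 7.
Column maxima: 1 → 8, 2 → 7; minimax = 7.
Since maximin = minimax = 7, there is a saddle point and the value is 7.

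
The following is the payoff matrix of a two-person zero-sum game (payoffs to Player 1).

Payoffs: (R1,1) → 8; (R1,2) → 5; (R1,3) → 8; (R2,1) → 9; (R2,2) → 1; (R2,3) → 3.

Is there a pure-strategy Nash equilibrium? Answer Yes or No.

Yes

Row minima: R1 → 5, R2 → 1; maximin = 5.
Column maxima: 1 → 9, 2 → 5, 3 → 8; minimax = 5.
maximin = minimax = 5, so a saddle point exists.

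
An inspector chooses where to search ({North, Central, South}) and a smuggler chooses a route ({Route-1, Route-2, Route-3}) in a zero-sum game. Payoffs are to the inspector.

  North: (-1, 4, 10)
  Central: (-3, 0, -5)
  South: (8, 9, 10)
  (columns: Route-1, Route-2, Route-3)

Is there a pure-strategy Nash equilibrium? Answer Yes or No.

Row minima: North → -1, Central → -5, South → 8; maximin = 8.
Column maxima: Route-1 → 8, Route-2 → 9, Route-3 → 10; minimax = 8.
maximin = minimax = 8, so a saddle point exists.

Yes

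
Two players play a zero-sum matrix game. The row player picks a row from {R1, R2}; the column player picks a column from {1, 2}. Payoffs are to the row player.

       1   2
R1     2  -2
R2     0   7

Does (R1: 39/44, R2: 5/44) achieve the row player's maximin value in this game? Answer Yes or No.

No

Against 1 this mix gives (39/44)·2 + (5/44)·0 = 39/22.
Against 2 this mix gives (39/44)·(-2) + (5/44)·7 = -43/44.
The column player will play 2, holding the row player to -43/44. Shifting weight toward the row that does better against 2 would raise this floor (the equalizing mix achieves 14/11 against both 2 and 1), so the proposed strategy is not optimal.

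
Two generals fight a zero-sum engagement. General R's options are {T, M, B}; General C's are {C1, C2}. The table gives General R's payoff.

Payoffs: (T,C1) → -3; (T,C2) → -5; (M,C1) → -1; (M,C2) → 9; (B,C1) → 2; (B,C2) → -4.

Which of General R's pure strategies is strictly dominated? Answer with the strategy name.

M gives a strictly higher payoff than T against every column: -1 > -3, 9 > -5.
So T is strictly dominated and General R never plays it.

T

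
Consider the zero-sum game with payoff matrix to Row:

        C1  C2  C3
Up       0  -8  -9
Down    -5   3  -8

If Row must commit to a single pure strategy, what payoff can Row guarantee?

Row minima: Up → -9, Down → -8.
The best of these is -8.

-8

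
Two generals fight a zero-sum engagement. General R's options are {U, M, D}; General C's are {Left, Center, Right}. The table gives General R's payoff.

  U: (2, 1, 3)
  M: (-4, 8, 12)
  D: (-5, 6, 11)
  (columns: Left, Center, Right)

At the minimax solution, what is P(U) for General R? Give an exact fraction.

12/13

Row minima: U → 1, M → -4, D → -5; maximin = 1.
Column maxima: Left → 2, Center → 8, Right → 12; minimax = 2.
1 ≠ 2, so there is no saddle point; optimal play is mixed.
D is strictly dominated by M, so General R never plays it.
Right is strictly dominated by Left (it gives General R strictly more in every row), so General C never plays it.
On the remaining 2×2 (U, M vs Left, Center):
Let General R play U with probability p. Expected payoff against Left: 2p + (-4)(1−p) = 6p − 4; against Center: 1p + 8(1−p) = −7p + 8.
Setting these equal: 6p − 4 = −7p + 8 ⇒ 13p = 12 ⇒ p = 12/13, and the value is (6)·(12/13) − 4 = 20/13.
For General C: with q = P(Left), equating U's and M's payoffs gives q + 1 = −12q + 8 ⇒ q = 7/13.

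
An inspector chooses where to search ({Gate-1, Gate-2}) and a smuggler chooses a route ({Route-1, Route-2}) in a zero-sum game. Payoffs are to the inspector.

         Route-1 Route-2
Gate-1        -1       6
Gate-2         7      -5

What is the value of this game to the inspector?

Row minima: Gate-1 → -1, Gate-2 → -5; maximin = -1.
Column maxima: Route-1 → 7, Route-2 → 6; minimax = 6.
-1 ≠ 6, so there is no saddle point; optimal play is mixed.
Let the inspector play Gate-1 with probability p. Expected payoff against Route-1: (-1)p + 7(1−p) = −8p + 7; against Route-2: 6p + (-5)(1−p) = 11p − 5.
Setting these equal: −8p + 7 = 11p − 5 ⇒ −19p = -12 ⇒ p = 12/19, and the value is (-8)·(12/19) + 7 = 37/19.
For the smuggler: with q = P(Route-1), equating Gate-1's and Gate-2's payoffs gives −7q + 6 = 12q − 5 ⇒ q = 11/19.

37/19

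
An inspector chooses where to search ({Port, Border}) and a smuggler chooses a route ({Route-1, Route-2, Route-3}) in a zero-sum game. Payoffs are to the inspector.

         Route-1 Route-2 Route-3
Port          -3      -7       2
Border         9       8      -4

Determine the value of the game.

-4/7

Row minima: Port → -7, Border → -4; maximin = -4.
Column maxima: Route-1 → 9, Route-2 → 8, Route-3 → 2; minimax = 2.
-4 ≠ 2, so there is no saddle point; optimal play is mixed.
Route-1 is strictly dominated by Route-2 (it gives the inspector strictly more in every row), so the smuggler never plays it.
On the remaining 2×2 (Port, Border vs Route-2, Route-3):
Let the inspector play Port with probability p. Expected payoff against Route-2: (-7)p + 8(1−p) = −15p + 8; against Route-3: 2p + (-4)(1−p) = 6p − 4.
Setting these equal: −15p + 8 = 6p − 4 ⇒ −21p = -12 ⇒ p = 4/7, and the value is (-15)·(4/7) + 8 = -4/7.
For the smuggler: with q = P(Route-2), equating Port's and Border's payoffs gives −9q + 2 = 12q − 4 ⇒ q = 2/7.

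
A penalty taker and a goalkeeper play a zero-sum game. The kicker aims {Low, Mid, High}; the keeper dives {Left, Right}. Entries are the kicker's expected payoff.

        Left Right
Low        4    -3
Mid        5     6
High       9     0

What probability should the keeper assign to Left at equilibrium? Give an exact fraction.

Row minima: Low → -3, Mid → 5, High → 0; maximin = 5.
Column maxima: Left → 9, Right → 6; minimax = 6.
5 ≠ 6, so there is no saddle point; optimal play is mixed.
Low is strictly dominated by Mid, so the kicker never plays it.
On the remaining 2×2 (Mid, High vs Left, Right):
Let the kicker play Mid with probability p. Expected payoff against Left: 5p + 9(1−p) = −4p + 9; against Right: 6p + 0(1−p) = 6p.
Setting these equal: −4p + 9 = 6p ⇒ −10p = -9 ⇒ p = 9/10, and the value is (-4)·(9/10) + 9 = 27/5.
For the keeper: with q = P(Left), equating Mid's and High's payoffs gives −q + 6 = 9q ⇒ q = 3/5.

3/5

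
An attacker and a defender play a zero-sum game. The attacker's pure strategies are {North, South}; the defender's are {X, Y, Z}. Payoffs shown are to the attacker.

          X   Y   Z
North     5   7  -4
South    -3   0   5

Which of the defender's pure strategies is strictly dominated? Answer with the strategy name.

X holds the attacker's payoff strictly below Y in every row: 5 < 7, -3 < 0.
So Y is strictly dominated for the defender.

Y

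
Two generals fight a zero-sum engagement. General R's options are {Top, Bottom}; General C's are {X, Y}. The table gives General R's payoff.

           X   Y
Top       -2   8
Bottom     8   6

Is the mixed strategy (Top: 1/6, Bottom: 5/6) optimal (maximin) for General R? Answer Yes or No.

Yes

Against X this mix gives (1/6)·(-2) + (5/6)·8 = 19/3.
Against Y this mix gives (1/6)·8 + (5/6)·6 = 19/3.
All of General C's active replies (X, Y) yield 19/3, and no column does worse for General R. The mix makes General C indifferent and guarantees 19/3, so it is optimal.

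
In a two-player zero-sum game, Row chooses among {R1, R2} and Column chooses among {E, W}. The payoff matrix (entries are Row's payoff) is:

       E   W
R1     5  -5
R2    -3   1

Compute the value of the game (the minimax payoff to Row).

-5/7

Row minima: R1 → -5, R2 → -3; maximin = -3.
Column maxima: E → 5, W → 1; minimax = 1.
-3 ≠ 1, so there is no saddle point; optimal play is mixed.
Let Row play R1 with probability p. Expected payoff against E: 5p + (-3)(1−p) = 8p − 3; against W: (-5)p + 1(1−p) = −6p + 1.
Setting these equal: 8p − 3 = −6p + 1 ⇒ 14p = 4 ⇒ p = 2/7, and the value is (8)·(2/7) − 3 = -5/7.
For Column: with q = P(E), equating R1's and R2's payoffs gives 10q − 5 = −4q + 1 ⇒ q = 3/7.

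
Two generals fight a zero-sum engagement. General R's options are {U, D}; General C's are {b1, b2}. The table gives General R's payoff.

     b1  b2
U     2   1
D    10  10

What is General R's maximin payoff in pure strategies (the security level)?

Row minima: U → 1, D → 10.
The best of these is 10.

10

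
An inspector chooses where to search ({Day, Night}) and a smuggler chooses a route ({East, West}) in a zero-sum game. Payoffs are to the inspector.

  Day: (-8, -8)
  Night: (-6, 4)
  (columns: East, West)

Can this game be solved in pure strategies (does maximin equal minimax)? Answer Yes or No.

Row minima: Day → -8, Night → -6; maximin = -6.
Column maxima: East → -6, West → 4; minimax = -6.
maximin = minimax = -6, so a saddle point exists.

Yes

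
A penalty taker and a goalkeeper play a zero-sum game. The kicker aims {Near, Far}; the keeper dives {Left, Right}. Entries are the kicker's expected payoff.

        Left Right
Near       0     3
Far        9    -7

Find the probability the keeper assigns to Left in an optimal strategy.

10/19

Row minima: Near → 0, Far → -7; maximin = 0.
Column maxima: Left → 9, Right → 3; minimax = 3.
0 ≠ 3, so there is no saddle point; optimal play is mixed.
Let the kicker play Near with probability p. Expected payoff against Left: 0p + 9(1−p) = −9p + 9; against Right: 3p + (-7)(1−p) = 10p − 7.
Setting these equal: −9p + 9 = 10p − 7 ⇒ −19p = -16 ⇒ p = 16/19, and the value is (-9)·(16/19) + 9 = 27/19.
For the keeper: with q = P(Left), equating Near's and Far's payoffs gives −3q + 3 = 16q − 7 ⇒ q = 10/19.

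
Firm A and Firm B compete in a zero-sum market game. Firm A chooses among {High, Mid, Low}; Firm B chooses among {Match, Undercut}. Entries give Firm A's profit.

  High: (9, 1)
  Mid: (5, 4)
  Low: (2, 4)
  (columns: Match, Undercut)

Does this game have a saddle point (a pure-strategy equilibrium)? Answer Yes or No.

Yes

Row minima: High → 1, Mid → 4, Low → 2; maximin = 4.
Column maxima: Match → 9, Undercut → 4; minimax = 4.
maximin = minimax = 4, so a saddle point exists.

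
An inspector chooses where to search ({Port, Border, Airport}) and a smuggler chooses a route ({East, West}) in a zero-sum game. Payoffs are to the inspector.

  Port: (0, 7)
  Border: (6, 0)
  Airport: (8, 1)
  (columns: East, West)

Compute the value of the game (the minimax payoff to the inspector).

4

Row minima: Port → 0, Border → 0, Airport → 1; maximin = 1.
Column maxima: East → 8, West → 7; minimax = 7.
1 ≠ 7, so there is no saddle point; optimal play is mixed.
Border is strictly dominated by Airport, so the inspector never plays it.
On the remaining 2×2 (Port, Airport vs East, West):
Let the inspector play Port with probability p. Expected payoff against East: 0p + 8(1−p) = −8p + 8; against West: 7p + 1(1−p) = 6p + 1.
Setting these equal: −8p + 8 = 6p + 1 ⇒ −14p = -7 ⇒ p = 1/2, and the value is (-8)·(1/2) + 8 = 4.
For the smuggler: with q = P(East), equating Port's and Airport's payoffs gives −7q + 7 = 7q + 1 ⇒ q = 3/7.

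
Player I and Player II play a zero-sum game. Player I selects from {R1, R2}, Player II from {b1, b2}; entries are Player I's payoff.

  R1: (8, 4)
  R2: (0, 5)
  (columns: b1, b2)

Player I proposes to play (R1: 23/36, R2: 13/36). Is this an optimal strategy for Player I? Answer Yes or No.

Against b1 this mix gives (23/36)·8 + (13/36)·0 = 46/9.
Against b2 this mix gives (23/36)·4 + (13/36)·5 = 157/36.
Player II will play b2, holding Player I to 157/36. Shifting weight toward the row that does better against b2 would raise this floor (the equalizing mix achieves 40/9 against both b2 and b1), so the proposed strategy is not optimal.

No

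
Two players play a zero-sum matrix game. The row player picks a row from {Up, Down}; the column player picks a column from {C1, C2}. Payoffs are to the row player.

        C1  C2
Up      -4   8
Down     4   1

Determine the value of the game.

12/5

Row minima: Up → -4, Down → 1; maximin = 1.
Column maxima: C1 → 4, C2 → 8; minimax = 4.
1 ≠ 4, so there is no saddle point; optimal play is mixed.
Let the row player play Up with probability p. Expected payoff against C1: (-4)p + 4(1−p) = −8p + 4; against C2: 8p + 1(1−p) = 7p + 1.
Setting these equal: −8p + 4 = 7p + 1 ⇒ −15p = -3 ⇒ p = 1/5, and the value is (-8)·(1/5) + 4 = 12/5.
For the column player: with q = P(C1), equating Up's and Down's payoffs gives −12q + 8 = 3q + 1 ⇒ q = 7/15.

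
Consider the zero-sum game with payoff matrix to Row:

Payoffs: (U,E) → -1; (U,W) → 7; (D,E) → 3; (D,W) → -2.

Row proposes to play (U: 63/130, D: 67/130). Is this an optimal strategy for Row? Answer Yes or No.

Against E this mix gives (63/130)·(-1) + (67/130)·3 = 69/65.
Against W this mix gives (63/130)·7 + (67/130)·(-2) = 307/130.
Column will play E, holding Row to 69/65. Shifting weight toward the row that does better against E would raise this floor (the equalizing mix achieves 19/13 against both E and W), so the proposed strategy is not optimal.

No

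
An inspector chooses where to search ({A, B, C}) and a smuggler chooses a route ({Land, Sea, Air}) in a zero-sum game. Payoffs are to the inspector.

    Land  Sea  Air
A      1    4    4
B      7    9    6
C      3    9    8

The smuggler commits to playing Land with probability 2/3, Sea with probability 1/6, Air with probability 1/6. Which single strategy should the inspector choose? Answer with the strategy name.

Expected payoff of A: (2/3)·1 + (1/6)·4 + (1/6)·4 = 2.
Expected payoff of B: (2/3)·7 + (1/6)·9 + (1/6)·6 = 43/6.
Expected payoff of C: (2/3)·3 + (1/6)·9 + (1/6)·8 = 29/6.
The largest is 43/6, so the inspector's best response is B.

B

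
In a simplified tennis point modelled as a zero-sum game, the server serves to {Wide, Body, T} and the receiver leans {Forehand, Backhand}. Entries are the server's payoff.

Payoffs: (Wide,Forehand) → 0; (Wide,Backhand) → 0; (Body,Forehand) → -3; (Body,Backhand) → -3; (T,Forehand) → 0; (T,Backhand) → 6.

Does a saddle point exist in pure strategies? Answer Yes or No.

Row minima: Wide → 0, Body → -3, T → 0; maximin = 0.
Column maxima: Forehand → 0, Backhand → 6; minimax = 0.
maximin = minimax = 0, so a saddle point exists.

Yes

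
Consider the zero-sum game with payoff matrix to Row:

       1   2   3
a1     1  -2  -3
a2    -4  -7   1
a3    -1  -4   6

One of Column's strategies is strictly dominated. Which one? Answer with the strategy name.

1

2 holds Row's payoff strictly below 1 in every row: -2 < 1, -7 < -4, -4 < -1.
So 1 is strictly dominated for Column.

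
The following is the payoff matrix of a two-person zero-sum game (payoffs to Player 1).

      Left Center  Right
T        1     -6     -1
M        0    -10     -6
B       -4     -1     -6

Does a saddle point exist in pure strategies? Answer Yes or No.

Row minima: T → -6, M → -10, B → -6; maximin = -6.
Column maxima: Left → 1, Center → -1, Right → -1; minimax = -1.
-6 ≠ -1, so no pure-strategy equilibrium exists.

No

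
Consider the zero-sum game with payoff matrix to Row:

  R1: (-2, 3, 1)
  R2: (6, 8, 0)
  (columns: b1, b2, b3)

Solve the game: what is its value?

Row minima: R1 → -2, R2 → 0; maximin = 0.
Column maxima: b1 → 6, b2 → 8, b3 → 1; minimax = 1.
0 ≠ 1, so there is no saddle point; optimal play is mixed.
b2 is strictly dominated by b1 (it gives Row strictly more in every row), so Column never plays it.
On the remaining 2×2 (R1, R2 vs b1, b3):
Let Row play R1 with probability p. Expected payoff against b1: (-2)p + 6(1−p) = −8p + 6; against b3: 1p + 0(1−p) = p.
Setting these equal: −8p + 6 = p ⇒ −9p = -6 ⇒ p = 2/3, and the value is (-8)·(2/3) + 6 = 2/3.
For Column: with q = P(b1), equating R1's and R2's payoffs gives −3q + 1 = 6q ⇒ q = 1/9.

2/3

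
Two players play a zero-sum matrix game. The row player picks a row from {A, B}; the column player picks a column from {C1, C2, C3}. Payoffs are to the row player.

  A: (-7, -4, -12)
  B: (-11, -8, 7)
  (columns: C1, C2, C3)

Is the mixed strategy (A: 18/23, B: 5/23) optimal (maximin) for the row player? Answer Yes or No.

Yes

Against C1 this mix gives (18/23)·(-7) + (5/23)·(-11) = -181/23.
Against C2 this mix gives (18/23)·(-4) + (5/23)·(-8) = -112/23.
Against C3 this mix gives (18/23)·(-12) + (5/23)·7 = -181/23.
All of the column player's active replies (C1, C3) yield -181/23, and no column does worse for the row player. The mix makes the column player indifferent and guarantees -181/23, so it is optimal.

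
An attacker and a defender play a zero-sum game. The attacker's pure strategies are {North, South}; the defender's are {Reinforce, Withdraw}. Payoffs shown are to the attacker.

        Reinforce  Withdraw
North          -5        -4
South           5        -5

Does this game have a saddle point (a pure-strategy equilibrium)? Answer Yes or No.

Row minima: North → -5, South → -5; maximin = -5.
Column maxima: Reinforce → 5, Withdraw → -4; minimax = -4.
-5 ≠ -4, so no pure-strategy equilibrium exists.

No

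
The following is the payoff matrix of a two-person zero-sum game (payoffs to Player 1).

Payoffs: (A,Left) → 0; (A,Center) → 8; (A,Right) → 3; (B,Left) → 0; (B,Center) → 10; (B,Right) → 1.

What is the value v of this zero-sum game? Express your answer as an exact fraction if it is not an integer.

Row minima: A → 0, B → 0; maximin = 0.
Column maxima: Left → 0, Center → 10, Right → 3; minimax = 0.
Since maximin = minimax = 0, there is a saddle point and the value is 0.

0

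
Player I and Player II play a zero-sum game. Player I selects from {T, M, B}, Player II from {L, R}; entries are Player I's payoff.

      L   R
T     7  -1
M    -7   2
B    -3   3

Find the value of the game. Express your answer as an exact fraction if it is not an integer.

Row minima: T → -1, M → -7, B → -3; maximin = -1.
Column maxima: L → 7, R → 3; minimax = 3.
-1 ≠ 3, so there is no saddle point; optimal play is mixed.
M is strictly dominated by B, so Player I never plays it.
On the remaining 2×2 (T, B vs L, R):
Let Player I play T with probability p. Expected payoff against L: 7p + (-3)(1−p) = 10p − 3; against R: (-1)p + 3(1−p) = −4p + 3.
Setting these equal: 10p − 3 = −4p + 3 ⇒ 14p = 6 ⇒ p = 3/7, and the value is (10)·(3/7) − 3 = 9/7.
For Player II: with q = P(L), equating T's and B's payoffs gives 8q − 1 = −6q + 3 ⇒ q = 2/7.

9/7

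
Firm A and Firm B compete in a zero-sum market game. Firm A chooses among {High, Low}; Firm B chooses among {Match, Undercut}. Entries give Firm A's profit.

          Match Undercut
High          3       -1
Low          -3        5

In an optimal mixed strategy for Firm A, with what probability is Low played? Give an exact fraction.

Row minima: High → -1, Low → -3; maximin = -1.
Column maxima: Match → 3, Undercut → 5; minimax = 3.
-1 ≠ 3, so there is no saddle point; optimal play is mixed.
Let Firm A play High with probability p. Expected payoff against Match: 3p + (-3)(1−p) = 6p − 3; against Undercut: (-1)p + 5(1−p) = −6p + 5.
Setting these equal: 6p − 3 = −6p + 5 ⇒ 12p = 8 ⇒ p = 2/3, and the value is (6)·(2/3) − 3 = 1.
For Firm B: with q = P(Match), equating High's and Low's payoffs gives 4q − 1 = −8q + 5 ⇒ q = 1/2.

1/3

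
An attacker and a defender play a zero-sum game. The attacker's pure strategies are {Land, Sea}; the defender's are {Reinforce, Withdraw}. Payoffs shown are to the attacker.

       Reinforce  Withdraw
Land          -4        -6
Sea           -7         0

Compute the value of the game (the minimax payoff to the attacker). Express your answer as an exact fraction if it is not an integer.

-14/3

Row minima: Land → -6, Sea → -7; maximin = -6.
Column maxima: Reinforce → -4, Withdraw → 0; minimax = -4.
-6 ≠ -4, so there is no saddle point; optimal play is mixed.
Let the attacker play Land with probability p. Expected payoff against Reinforce: (-4)p + (-7)(1−p) = 3p − 7; against Withdraw: (-6)p + 0(1−p) = −6p.
Setting these equal: 3p − 7 = −6p ⇒ 9p = 7 ⇒ p = 7/9, and the value is (3)·(7/9) − 7 = -14/3.
For the defender: with q = P(Reinforce), equating Land's and Sea's payoffs gives 2q − 6 = −7q ⇒ q = 2/3.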